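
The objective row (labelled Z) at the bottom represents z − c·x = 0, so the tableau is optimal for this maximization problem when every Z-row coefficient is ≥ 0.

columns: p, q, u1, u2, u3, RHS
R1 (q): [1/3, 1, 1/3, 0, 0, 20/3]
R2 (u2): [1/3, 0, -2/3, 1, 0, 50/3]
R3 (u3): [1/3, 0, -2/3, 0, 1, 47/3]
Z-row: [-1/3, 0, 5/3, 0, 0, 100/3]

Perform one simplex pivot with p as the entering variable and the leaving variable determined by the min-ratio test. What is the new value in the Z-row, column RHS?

Ratio test on column p — row 1: (20/3)/(1/3) = 20; row 2: (50/3)/(1/3) = 50; row 3: (47/3)/(1/3) = 47. Minimum is 20 at row 1 (q leaves); pivot element 1/3.
Divide row 1 by 1/3; eliminate column p from the other rows.
Z-row update in column RHS: 100/3 − (-1/3)·20 = 40.

40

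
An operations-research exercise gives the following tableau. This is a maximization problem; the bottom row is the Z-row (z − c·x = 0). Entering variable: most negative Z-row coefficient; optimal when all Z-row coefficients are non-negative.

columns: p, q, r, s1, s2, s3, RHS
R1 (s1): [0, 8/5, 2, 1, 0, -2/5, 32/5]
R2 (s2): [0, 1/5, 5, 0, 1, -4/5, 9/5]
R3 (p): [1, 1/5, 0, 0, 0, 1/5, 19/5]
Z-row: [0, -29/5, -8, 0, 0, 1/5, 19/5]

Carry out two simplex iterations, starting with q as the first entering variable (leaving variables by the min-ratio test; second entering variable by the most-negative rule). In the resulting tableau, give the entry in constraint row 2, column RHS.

Ratio test on column q — row 1: (32/5)/(8/5) = 4; row 2: (9/5)/(1/5) = 9; row 3: (19/5)/(1/5) = 19. Minimum is 4 at row 1 (s1 leaves); pivot element 8/5.
Divide row 1 by 8/5; eliminate column q from the other rows.
Second iteration: most negative Z-row entry is -5/4 in column s3, so s3 enters.
Ratio test on column s3 — row 1: entry -1/4 ≤ 0; row 2: entry -3/4 ≤ 0; row 3: 3/(1/4) = 12. Minimum is 12 at row 3 (p leaves); pivot element 1/4.
Divide row 3 by 1/4; eliminate column s3 from the other rows.
After both pivots, the entry at constraint row 2, column RHS is 10.

10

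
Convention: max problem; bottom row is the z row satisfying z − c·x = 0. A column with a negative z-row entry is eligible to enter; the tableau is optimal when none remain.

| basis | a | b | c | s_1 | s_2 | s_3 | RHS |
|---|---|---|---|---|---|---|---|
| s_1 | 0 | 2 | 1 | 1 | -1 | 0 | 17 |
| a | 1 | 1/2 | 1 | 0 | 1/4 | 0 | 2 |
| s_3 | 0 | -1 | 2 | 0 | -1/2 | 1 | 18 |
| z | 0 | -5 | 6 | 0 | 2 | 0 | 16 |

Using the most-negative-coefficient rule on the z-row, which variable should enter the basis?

Negative z-row entries: b: -5.
The most negative is -5 in column b, so b enters.

b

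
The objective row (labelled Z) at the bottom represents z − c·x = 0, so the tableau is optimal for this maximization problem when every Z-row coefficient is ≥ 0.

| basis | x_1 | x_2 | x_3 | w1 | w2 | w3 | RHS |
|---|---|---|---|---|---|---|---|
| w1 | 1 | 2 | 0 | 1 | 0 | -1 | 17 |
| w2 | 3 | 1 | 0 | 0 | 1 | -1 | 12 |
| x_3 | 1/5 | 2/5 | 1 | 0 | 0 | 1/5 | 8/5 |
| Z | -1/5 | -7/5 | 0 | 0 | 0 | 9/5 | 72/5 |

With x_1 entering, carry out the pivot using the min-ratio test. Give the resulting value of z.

Ratio test on column x_1 — row 1: 17/1 = 17; row 2: 12/3 = 4; row 3: (8/5)/(1/5) = 8. Minimum is 4 at row 2 (w2 leaves); pivot element 3.
Pivot on row 2; the Z-row RHS becomes 72/5 − (-1/5)·4 = 76/5.

76/5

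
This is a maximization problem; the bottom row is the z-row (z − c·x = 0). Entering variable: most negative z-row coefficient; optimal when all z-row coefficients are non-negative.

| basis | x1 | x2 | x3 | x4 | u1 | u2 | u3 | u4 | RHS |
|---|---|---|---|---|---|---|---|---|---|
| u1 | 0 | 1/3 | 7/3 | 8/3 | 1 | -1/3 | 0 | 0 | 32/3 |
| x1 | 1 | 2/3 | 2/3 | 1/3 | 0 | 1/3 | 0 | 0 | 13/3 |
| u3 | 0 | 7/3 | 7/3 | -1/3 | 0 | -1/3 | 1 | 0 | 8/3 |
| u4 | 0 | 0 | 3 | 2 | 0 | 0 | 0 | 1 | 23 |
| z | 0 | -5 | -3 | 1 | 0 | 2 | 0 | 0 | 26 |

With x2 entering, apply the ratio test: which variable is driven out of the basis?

Column x2 entries and ratios — u1: (32/3)/(1/3) = 32; x1: (13/3)/(2/3) = 13/2; u3: (8/3)/(7/3) = 8/7; u4: 0 ≤ 0, skip.
Smallest ratio is 8/7 in the row of u3, so u3 leaves.

u3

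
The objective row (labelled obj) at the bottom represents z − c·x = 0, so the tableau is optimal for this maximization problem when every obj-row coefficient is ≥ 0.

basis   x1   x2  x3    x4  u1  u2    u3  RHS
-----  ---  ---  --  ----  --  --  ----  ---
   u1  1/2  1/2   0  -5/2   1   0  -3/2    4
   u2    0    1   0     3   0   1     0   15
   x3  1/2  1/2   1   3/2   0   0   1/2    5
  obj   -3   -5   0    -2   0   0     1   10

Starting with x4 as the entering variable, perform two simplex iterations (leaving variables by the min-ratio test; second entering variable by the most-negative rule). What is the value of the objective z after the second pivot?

Ratio test on column x4 — row 1: entry -5/2 ≤ 0; row 2: 15/3 = 5; row 3: 5/(3/2) = 10/3. Minimum is 10/3 at row 3 (x3 leaves); pivot element 3/2.
Pivot on row 3; the obj-row RHS becomes 10 − (-2)·(10/3) = 50/3.
Next entering variable (most negative obj-row entry -13/3): x2.
Ratio test on column x2 — row 1: (37/3)/(4/3) = 37/4; row 2: entry 0 ≤ 0; row 3: (10/3)/(1/3) = 10. Minimum is 37/4 at row 1 (u1 leaves); pivot element 4/3.
After the second pivot the obj-row RHS is 50/3 − (-13/3)·(37/4) = 227/4.

227/4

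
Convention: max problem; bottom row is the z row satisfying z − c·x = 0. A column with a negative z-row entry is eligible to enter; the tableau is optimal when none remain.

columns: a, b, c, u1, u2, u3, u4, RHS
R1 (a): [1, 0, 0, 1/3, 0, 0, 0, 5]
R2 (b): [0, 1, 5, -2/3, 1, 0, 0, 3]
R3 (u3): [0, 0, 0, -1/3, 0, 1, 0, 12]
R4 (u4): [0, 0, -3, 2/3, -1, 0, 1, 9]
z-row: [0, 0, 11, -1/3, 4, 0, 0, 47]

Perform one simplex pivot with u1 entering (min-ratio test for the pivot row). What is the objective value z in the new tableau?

Ratio test on column u1 — row 1: 5/(1/3) = 15; row 2: entry -2/3 ≤ 0; row 3: entry -1/3 ≤ 0; row 4: 9/(2/3) = 27/2. Minimum is 27/2 at row 4 (u4 leaves); pivot element 2/3.
Pivot on row 4; the z-row RHS becomes 47 − (-1/3)·(27/2) = 103/2.

103/2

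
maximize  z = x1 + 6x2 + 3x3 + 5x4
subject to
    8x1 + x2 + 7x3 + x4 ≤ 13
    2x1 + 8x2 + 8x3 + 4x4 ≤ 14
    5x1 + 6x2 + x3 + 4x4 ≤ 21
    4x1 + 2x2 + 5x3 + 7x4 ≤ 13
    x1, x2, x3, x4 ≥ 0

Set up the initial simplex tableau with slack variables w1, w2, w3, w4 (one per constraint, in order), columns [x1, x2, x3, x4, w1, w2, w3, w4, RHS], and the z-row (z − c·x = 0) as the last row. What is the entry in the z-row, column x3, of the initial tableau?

-3

The z-row carries the negated objective coefficients: the x3 entry is -3.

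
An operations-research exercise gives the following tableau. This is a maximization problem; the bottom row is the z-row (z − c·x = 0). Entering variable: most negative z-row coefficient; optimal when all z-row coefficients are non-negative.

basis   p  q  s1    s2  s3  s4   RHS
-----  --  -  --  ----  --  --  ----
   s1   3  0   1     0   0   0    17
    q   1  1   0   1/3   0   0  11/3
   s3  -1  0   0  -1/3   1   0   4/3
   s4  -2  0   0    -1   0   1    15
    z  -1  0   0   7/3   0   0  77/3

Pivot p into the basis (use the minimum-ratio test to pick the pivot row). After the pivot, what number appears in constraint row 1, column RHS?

Ratio test on column p — row 1: 17/3 = 17/3; row 2: (11/3)/1 = 11/3; row 3: entry -1 ≤ 0; row 4: entry -2 ≤ 0. Minimum is 11/3 at row 2 (q leaves); pivot element 1.
Divide row 2 by 1; eliminate column p from the other rows.
Row 1 update in column RHS: 17 − 3·(11/3) = 6.

6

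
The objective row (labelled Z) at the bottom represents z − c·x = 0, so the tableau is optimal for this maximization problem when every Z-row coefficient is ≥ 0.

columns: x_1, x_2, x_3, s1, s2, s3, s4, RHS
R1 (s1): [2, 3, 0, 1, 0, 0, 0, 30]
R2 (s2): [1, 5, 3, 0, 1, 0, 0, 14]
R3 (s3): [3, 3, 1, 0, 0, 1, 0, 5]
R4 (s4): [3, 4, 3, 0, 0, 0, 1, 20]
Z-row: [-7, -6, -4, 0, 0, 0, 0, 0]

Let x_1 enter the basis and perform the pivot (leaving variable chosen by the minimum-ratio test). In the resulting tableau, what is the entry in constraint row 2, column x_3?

Ratio test on column x_1 — row 1: 30/2 = 15; row 2: 14/1 = 14; row 3: 5/3 = 5/3; row 4: 20/3 = 20/3. Minimum is 5/3 at row 3 (s3 leaves); pivot element 3.
Divide row 3 by 3; eliminate column x_1 from the other rows.
Row 2 update in column x_3: 3 − 1·(1/3) = 8/3.

8/3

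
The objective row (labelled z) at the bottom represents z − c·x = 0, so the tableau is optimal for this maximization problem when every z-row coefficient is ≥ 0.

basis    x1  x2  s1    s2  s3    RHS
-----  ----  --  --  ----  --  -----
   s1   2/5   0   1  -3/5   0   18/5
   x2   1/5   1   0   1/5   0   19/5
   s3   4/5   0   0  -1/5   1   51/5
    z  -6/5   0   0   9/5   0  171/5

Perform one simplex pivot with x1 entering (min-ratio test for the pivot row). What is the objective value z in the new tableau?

45

Ratio test on column x1 — row 1: (18/5)/(2/5) = 9; row 2: (19/5)/(1/5) = 19; row 3: (51/5)/(4/5) = 51/4. Minimum is 9 at row 1 (s1 leaves); pivot element 2/5.
Pivot on row 1; the z-row RHS becomes 171/5 − (-6/5)·9 = 45.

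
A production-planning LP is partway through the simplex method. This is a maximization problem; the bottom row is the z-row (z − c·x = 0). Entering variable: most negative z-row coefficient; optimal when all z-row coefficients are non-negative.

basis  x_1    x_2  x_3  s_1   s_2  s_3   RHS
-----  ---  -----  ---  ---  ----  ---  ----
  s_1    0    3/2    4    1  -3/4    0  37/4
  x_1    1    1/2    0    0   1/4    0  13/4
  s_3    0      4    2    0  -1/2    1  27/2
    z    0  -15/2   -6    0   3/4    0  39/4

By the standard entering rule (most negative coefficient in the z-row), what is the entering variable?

x_2

Negative z-row entries: x_2: -15/2, x_3: -6.
The most negative is -15/2 in column x_2, so x_2 enters.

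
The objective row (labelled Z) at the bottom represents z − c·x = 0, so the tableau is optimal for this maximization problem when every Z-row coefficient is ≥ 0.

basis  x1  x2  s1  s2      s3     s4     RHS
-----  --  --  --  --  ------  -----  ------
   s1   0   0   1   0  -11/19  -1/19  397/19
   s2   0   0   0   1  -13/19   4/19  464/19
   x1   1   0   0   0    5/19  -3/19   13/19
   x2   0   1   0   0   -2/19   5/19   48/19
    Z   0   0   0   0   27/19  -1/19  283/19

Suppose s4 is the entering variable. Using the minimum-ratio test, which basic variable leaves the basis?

Column s4 entries and ratios — s1: -1/19 ≤ 0, skip; s2: (464/19)/(4/19) = 116; x1: -3/19 ≤ 0, skip; x2: (48/19)/(5/19) = 48/5.
Smallest ratio is 48/5 in the row of x2, so x2 leaves.

x2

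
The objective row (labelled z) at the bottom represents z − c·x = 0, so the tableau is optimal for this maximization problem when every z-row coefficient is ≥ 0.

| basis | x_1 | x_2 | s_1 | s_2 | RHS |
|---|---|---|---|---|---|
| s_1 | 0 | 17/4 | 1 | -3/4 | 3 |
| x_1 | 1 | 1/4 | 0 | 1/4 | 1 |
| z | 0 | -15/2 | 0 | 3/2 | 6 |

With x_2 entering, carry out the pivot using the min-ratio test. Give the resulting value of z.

Ratio test on column x_2 — row 1: 3/(17/4) = 12/17; row 2: 1/(1/4) = 4. Minimum is 12/17 at row 1 (s_1 leaves); pivot element 17/4.
Pivot on row 1; the z-row RHS becomes 6 − (-15/2)·(12/17) = 192/17.

192/17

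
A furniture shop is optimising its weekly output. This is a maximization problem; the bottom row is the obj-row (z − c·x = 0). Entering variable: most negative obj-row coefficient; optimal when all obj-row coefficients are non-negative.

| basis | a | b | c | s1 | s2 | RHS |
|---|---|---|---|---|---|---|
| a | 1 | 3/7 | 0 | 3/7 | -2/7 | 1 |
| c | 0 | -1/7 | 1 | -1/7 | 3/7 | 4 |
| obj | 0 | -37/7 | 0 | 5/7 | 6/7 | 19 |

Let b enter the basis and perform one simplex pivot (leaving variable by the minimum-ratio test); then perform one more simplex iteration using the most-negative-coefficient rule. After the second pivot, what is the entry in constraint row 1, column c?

Ratio test on column b — row 1: 1/(3/7) = 7/3; row 2: entry -1/7 ≤ 0. Minimum is 7/3 at row 1 (a leaves); pivot element 3/7.
Divide row 1 by 3/7; eliminate column b from the other rows.
Second iteration: most negative obj-row entry is -8/3 in column s2, so s2 enters.
Ratio test on column s2 — row 1: entry -2/3 ≤ 0; row 2: (13/3)/(1/3) = 13. Minimum is 13 at row 2 (c leaves); pivot element 1/3.
Divide row 2 by 1/3; eliminate column s2 from the other rows.
After both pivots, the entry at constraint row 1, column c is 2.

2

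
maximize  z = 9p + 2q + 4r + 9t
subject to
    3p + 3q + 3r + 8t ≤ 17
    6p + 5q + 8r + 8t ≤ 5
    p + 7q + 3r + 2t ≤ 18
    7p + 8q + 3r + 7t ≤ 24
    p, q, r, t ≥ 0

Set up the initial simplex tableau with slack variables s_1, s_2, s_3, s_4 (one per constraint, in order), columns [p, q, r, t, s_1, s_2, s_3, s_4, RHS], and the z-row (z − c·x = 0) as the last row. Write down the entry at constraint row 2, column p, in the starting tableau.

6

Constraint 2 has coefficient 6 on p.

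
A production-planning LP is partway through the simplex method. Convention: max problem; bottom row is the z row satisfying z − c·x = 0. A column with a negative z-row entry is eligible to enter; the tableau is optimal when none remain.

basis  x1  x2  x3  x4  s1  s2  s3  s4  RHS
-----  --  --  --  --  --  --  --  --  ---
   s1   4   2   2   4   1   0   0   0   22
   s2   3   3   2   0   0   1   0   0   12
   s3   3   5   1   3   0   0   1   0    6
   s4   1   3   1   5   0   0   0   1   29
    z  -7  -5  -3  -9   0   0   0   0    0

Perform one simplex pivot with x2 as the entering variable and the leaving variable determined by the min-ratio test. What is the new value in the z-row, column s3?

Ratio test on column x2 — row 1: 22/2 = 11; row 2: 12/3 = 4; row 3: 6/5 = 6/5; row 4: 29/3 = 29/3. Minimum is 6/5 at row 3 (s3 leaves); pivot element 5.
Divide row 3 by 5; eliminate column x2 from the other rows.
z-row update in column s3: 0 − (-5)·(1/5) = 1.

1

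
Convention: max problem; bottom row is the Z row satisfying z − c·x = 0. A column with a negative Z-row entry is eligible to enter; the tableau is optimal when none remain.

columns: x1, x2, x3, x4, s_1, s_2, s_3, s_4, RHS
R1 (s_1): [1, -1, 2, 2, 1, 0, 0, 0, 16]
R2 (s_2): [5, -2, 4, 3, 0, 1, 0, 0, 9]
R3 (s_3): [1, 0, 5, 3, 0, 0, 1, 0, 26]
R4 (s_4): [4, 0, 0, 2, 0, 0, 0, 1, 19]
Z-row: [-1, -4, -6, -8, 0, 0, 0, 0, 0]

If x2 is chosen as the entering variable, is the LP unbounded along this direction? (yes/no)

Every constraint-row entry in column x2 is ≤ 0, so increasing x2 is unbounded.

yes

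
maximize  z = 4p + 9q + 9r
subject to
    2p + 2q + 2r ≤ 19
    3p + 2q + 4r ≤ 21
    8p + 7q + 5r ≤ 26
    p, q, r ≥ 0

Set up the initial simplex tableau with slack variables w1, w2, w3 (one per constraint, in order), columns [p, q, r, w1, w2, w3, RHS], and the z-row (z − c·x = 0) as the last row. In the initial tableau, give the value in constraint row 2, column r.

4

Constraint 2 has coefficient 4 on r.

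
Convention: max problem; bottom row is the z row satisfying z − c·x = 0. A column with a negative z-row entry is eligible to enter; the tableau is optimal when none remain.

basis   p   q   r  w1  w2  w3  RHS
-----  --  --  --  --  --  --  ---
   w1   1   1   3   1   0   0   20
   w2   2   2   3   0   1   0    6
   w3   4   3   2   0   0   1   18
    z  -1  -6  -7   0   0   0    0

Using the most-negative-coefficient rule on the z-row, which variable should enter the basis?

r

Negative z-row entries: p: -1, q: -6, r: -7.
The most negative is -7 in column r, so r enters.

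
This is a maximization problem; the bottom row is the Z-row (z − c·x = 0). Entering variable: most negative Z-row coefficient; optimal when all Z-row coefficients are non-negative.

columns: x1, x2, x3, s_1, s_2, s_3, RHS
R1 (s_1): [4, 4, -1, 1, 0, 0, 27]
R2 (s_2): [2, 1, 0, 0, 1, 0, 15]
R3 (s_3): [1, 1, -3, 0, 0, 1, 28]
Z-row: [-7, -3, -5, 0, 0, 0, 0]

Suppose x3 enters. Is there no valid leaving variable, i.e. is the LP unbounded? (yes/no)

Every constraint-row entry in column x3 is ≤ 0, so increasing x3 is unbounded.

yes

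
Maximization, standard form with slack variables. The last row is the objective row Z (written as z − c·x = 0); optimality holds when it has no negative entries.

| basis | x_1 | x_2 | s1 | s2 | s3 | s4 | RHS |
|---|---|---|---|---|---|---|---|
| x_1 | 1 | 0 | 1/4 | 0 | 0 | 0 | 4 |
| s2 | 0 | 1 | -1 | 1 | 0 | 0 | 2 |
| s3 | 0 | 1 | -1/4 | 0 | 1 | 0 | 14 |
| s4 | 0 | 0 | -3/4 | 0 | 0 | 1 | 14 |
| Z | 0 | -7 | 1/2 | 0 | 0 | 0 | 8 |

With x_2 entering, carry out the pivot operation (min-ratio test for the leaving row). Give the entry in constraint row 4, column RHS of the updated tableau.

14

Ratio test on column x_2 — row 1: entry 0 ≤ 0; row 2: 2/1 = 2; row 3: 14/1 = 14; row 4: entry 0 ≤ 0. Minimum is 2 at row 2 (s2 leaves); pivot element 1.
Divide row 2 by 1; eliminate column x_2 from the other rows.
Row 4 update in column RHS: 14 − 0·2 = 14.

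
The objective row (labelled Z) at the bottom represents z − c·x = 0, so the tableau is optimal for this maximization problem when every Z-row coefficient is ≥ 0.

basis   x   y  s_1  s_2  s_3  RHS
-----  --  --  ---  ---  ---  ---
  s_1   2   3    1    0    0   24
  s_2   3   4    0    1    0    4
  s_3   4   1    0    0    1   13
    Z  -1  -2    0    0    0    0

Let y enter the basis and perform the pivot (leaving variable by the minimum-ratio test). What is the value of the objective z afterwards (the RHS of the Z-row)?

Ratio test on column y — row 1: 24/3 = 8; row 2: 4/4 = 1; row 3: 13/1 = 13. Minimum is 1 at row 2 (s_2 leaves); pivot element 4.
Pivot on row 2; the Z-row RHS becomes 0 − (-2)·1 = 2.

2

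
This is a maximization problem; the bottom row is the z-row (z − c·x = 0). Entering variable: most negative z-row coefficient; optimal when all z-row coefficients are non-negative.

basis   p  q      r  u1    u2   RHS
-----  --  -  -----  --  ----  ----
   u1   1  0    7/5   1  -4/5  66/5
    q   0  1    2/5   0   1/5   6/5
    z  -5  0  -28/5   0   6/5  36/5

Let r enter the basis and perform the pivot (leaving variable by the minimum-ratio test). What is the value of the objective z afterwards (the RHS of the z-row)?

Ratio test on column r — row 1: (66/5)/(7/5) = 66/7; row 2: (6/5)/(2/5) = 3. Minimum is 3 at row 2 (q leaves); pivot element 2/5.
Pivot on row 2; the z-row RHS becomes 36/5 − (-28/5)·3 = 24.

24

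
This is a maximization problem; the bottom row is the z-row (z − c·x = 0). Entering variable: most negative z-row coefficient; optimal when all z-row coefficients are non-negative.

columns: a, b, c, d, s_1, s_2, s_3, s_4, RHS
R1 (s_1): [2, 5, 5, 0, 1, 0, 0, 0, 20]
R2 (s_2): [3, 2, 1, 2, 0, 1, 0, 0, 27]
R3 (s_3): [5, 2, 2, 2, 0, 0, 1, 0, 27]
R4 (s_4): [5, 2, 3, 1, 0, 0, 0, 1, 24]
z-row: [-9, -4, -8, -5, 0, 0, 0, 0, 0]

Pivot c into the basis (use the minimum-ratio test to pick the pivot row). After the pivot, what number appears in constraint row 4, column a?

Ratio test on column c — row 1: 20/5 = 4; row 2: 27/1 = 27; row 3: 27/2 = 27/2; row 4: 24/3 = 8. Minimum is 4 at row 1 (s_1 leaves); pivot element 5.
Divide row 1 by 5; eliminate column c from the other rows.
Row 4 update in column a: 5 − 3·(2/5) = 19/5.

19/5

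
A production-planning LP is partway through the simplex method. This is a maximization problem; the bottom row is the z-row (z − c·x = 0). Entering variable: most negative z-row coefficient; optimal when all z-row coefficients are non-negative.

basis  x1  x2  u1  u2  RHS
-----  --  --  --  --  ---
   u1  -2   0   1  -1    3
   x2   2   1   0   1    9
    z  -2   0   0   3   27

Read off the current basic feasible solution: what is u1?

u1 is basic (row 1); its value is the RHS of that row, 3.

3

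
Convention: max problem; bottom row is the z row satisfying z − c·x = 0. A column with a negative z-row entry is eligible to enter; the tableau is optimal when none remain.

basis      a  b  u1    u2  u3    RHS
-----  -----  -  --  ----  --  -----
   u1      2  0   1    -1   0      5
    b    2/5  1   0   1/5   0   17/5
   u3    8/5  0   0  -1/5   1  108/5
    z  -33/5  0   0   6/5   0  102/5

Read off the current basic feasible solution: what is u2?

0

u2 is not in the basis, so in the current basic feasible solution u2 = 0.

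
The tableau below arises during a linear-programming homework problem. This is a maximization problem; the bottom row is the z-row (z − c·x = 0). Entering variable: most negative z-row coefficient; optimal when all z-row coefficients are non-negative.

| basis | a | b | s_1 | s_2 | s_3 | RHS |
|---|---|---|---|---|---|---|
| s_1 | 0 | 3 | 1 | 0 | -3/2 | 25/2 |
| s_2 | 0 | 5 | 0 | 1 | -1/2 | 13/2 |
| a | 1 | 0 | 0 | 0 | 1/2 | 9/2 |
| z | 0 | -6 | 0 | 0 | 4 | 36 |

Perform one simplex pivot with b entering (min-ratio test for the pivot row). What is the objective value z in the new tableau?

Ratio test on column b — row 1: (25/2)/3 = 25/6; row 2: (13/2)/5 = 13/10; row 3: entry 0 ≤ 0. Minimum is 13/10 at row 2 (s_2 leaves); pivot element 5.
Pivot on row 2; the z-row RHS becomes 36 − (-6)·(13/10) = 219/5.

219/5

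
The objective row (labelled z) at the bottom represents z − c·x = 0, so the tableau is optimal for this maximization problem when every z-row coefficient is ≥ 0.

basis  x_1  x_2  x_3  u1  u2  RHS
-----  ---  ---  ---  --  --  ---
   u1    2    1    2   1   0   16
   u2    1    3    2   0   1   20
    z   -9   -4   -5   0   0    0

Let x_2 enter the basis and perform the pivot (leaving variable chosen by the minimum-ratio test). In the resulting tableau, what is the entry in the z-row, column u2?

Ratio test on column x_2 — row 1: 16/1 = 16; row 2: 20/3 = 20/3. Minimum is 20/3 at row 2 (u2 leaves); pivot element 3.
Divide row 2 by 3; eliminate column x_2 from the other rows.
z-row update in column u2: 0 − (-4)·(1/3) = 4/3.

4/3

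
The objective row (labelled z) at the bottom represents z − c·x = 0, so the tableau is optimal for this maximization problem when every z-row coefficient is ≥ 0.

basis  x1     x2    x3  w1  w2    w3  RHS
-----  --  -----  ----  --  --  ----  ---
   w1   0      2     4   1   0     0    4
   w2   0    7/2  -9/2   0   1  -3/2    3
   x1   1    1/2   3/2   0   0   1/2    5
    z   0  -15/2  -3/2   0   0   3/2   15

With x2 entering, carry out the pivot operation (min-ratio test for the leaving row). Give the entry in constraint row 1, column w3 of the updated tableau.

Ratio test on column x2 — row 1: 4/2 = 2; row 2: 3/(7/2) = 6/7; row 3: 5/(1/2) = 10. Minimum is 6/7 at row 2 (w2 leaves); pivot element 7/2.
Divide row 2 by 7/2; eliminate column x2 from the other rows.
Row 1 update in column w3: 0 − 2·(-3/7) = 6/7.

6/7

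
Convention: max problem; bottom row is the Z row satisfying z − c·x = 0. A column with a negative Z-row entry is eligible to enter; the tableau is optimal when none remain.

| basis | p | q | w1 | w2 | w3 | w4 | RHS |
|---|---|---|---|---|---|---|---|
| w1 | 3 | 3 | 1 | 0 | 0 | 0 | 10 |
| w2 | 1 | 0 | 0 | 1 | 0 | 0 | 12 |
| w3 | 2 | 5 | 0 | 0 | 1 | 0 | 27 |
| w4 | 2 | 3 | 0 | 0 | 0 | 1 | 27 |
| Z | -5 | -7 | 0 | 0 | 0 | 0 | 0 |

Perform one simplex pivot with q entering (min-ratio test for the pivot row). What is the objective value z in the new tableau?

Ratio test on column q — row 1: 10/3 = 10/3; row 2: entry 0 ≤ 0; row 3: 27/5 = 27/5; row 4: 27/3 = 9. Minimum is 10/3 at row 1 (w1 leaves); pivot element 3.
Pivot on row 1; the Z-row RHS becomes 0 − (-7)·(10/3) = 70/3.

70/3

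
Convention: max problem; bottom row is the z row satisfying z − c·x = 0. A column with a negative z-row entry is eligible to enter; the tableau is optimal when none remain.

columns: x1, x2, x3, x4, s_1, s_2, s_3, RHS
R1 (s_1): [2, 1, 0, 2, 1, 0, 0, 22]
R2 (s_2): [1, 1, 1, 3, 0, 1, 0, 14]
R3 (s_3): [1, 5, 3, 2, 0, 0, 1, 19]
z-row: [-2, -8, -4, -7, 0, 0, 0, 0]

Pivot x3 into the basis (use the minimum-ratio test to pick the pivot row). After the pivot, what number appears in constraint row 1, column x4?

2

Ratio test on column x3 — row 1: entry 0 ≤ 0; row 2: 14/1 = 14; row 3: 19/3 = 19/3. Minimum is 19/3 at row 3 (s_3 leaves); pivot element 3.
Divide row 3 by 3; eliminate column x3 from the other rows.
Row 1 update in column x4: 2 − 0·(2/3) = 2.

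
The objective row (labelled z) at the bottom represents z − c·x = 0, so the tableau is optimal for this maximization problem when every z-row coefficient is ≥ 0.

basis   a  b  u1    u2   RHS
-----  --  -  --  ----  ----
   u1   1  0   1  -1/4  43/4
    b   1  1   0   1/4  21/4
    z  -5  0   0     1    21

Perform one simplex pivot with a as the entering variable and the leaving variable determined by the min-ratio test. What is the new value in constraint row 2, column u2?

Ratio test on column a — row 1: (43/4)/1 = 43/4; row 2: (21/4)/1 = 21/4. Minimum is 21/4 at row 2 (b leaves); pivot element 1.
Divide row 2 by 1; eliminate column a from the other rows.
In the new row 2, the u2 entry is the old entry divided by the pivot: (1/4)/1 = 1/4.

1/4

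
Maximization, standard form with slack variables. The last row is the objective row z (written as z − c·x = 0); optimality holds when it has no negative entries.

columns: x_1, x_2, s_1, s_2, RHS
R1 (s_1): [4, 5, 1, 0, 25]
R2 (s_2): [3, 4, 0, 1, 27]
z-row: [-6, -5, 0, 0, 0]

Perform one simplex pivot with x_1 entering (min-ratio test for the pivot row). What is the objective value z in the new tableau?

75/2

Ratio test on column x_1 — row 1: 25/4 = 25/4; row 2: 27/3 = 9. Minimum is 25/4 at row 1 (s_1 leaves); pivot element 4.
Pivot on row 1; the z-row RHS becomes 0 − (-6)·(25/4) = 75/2.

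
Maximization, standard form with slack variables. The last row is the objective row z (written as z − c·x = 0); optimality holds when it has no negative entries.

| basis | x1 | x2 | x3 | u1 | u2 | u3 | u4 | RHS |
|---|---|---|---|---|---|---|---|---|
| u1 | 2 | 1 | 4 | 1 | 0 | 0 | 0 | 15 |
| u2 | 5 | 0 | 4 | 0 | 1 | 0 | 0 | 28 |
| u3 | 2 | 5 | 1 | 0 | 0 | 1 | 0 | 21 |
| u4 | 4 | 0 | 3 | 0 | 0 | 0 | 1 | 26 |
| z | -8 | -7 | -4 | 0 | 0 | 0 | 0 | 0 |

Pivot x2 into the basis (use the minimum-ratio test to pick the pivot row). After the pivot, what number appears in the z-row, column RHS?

147/5

Ratio test on column x2 — row 1: 15/1 = 15; row 2: entry 0 ≤ 0; row 3: 21/5 = 21/5; row 4: entry 0 ≤ 0. Minimum is 21/5 at row 3 (u3 leaves); pivot element 5.
Divide row 3 by 5; eliminate column x2 from the other rows.
z-row update in column RHS: 0 − (-7)·(21/5) = 147/5.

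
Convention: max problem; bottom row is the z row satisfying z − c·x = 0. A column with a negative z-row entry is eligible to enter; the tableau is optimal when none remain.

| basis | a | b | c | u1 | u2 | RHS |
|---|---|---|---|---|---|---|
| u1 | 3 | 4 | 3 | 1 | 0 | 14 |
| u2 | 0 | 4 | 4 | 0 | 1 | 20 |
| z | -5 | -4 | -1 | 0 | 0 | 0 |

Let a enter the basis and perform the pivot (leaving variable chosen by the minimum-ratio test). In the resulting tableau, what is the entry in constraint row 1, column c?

Ratio test on column a — row 1: 14/3 = 14/3; row 2: entry 0 ≤ 0. Minimum is 14/3 at row 1 (u1 leaves); pivot element 3.
Divide row 1 by 3; eliminate column a from the other rows.
In the new row 1, the c entry is the old entry divided by the pivot: 3/3 = 1.

1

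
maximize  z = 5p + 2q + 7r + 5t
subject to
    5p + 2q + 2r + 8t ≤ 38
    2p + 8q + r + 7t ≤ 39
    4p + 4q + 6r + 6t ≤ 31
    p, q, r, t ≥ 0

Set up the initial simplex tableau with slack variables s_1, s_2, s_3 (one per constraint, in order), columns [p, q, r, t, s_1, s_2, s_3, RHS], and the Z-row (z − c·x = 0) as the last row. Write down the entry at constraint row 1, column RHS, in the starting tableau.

38

The RHS of constraint 1 is b_1 = 38.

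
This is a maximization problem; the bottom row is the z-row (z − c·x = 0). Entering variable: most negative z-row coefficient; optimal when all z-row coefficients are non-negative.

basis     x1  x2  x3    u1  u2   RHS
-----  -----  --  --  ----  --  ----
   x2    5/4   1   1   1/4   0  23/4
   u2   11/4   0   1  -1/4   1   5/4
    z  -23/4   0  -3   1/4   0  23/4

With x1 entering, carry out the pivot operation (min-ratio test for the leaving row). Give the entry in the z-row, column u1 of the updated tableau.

Ratio test on column x1 — row 1: (23/4)/(5/4) = 23/5; row 2: (5/4)/(11/4) = 5/11. Minimum is 5/11 at row 2 (u2 leaves); pivot element 11/4.
Divide row 2 by 11/4; eliminate column x1 from the other rows.
z-row update in column u1: 1/4 − (-23/4)·(-1/11) = -3/11.

-3/11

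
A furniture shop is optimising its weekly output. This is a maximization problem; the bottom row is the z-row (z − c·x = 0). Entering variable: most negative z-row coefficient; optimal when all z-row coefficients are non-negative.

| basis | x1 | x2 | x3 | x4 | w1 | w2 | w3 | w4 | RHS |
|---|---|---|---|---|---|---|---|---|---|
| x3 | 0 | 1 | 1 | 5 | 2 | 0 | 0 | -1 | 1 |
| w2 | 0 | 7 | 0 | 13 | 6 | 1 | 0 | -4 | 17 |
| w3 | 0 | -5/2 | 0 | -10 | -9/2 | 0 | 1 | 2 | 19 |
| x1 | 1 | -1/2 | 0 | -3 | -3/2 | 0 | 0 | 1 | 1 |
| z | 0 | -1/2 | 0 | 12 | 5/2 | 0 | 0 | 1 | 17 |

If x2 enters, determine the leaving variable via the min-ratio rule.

Column x2 entries and ratios — x3: 1/1 = 1; w2: 17/7 = 17/7; w3: -5/2 ≤ 0, skip; x1: -1/2 ≤ 0, skip.
Smallest ratio is 1 in the row of x3, so x3 leaves.

x3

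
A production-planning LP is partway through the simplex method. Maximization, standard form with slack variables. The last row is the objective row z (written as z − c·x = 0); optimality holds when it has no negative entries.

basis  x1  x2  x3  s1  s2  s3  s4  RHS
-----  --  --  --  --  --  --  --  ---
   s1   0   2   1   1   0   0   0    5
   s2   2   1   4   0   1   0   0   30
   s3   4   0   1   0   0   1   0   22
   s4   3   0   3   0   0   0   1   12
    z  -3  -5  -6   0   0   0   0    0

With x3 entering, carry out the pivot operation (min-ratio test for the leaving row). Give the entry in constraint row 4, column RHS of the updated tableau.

4

Ratio test on column x3 — row 1: 5/1 = 5; row 2: 30/4 = 15/2; row 3: 22/1 = 22; row 4: 12/3 = 4. Minimum is 4 at row 4 (s4 leaves); pivot element 3.
Divide row 4 by 3; eliminate column x3 from the other rows.
In the new row 4, the RHS entry is the old entry divided by the pivot: 12/3 = 4.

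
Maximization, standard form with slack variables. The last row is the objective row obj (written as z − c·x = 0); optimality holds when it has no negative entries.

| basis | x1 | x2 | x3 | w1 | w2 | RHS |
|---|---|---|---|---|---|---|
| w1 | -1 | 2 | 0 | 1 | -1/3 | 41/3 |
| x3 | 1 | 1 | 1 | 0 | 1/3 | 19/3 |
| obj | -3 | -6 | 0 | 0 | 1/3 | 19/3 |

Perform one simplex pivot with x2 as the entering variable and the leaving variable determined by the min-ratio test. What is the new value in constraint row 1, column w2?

Ratio test on column x2 — row 1: (41/3)/2 = 41/6; row 2: (19/3)/1 = 19/3. Minimum is 19/3 at row 2 (x3 leaves); pivot element 1.
Divide row 2 by 1; eliminate column x2 from the other rows.
Row 1 update in column w2: -1/3 − 2·(1/3) = -1.

-1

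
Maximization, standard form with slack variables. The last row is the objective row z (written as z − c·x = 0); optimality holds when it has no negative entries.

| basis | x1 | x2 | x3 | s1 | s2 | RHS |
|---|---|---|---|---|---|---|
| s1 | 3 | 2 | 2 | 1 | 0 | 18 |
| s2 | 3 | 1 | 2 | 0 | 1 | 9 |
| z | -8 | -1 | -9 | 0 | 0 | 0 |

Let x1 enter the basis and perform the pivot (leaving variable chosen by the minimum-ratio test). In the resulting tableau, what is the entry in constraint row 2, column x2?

Ratio test on column x1 — row 1: 18/3 = 6; row 2: 9/3 = 3. Minimum is 3 at row 2 (s2 leaves); pivot element 3.
Divide row 2 by 3; eliminate column x1 from the other rows.
In the new row 2, the x2 entry is the old entry divided by the pivot: 1/3 = 1/3.

1/3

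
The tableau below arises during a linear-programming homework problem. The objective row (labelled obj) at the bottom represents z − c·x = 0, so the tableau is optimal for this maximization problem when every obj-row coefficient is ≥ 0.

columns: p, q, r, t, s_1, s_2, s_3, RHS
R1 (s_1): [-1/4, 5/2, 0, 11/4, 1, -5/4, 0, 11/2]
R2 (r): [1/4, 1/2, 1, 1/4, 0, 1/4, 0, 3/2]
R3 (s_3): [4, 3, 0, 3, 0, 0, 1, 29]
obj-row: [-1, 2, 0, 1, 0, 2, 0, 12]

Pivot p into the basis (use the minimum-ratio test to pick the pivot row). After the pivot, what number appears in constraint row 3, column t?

Ratio test on column p — row 1: entry -1/4 ≤ 0; row 2: (3/2)/(1/4) = 6; row 3: 29/4 = 29/4. Minimum is 6 at row 2 (r leaves); pivot element 1/4.
Divide row 2 by 1/4; eliminate column p from the other rows.
Row 3 update in column t: 3 − 4·1 = -1.

-1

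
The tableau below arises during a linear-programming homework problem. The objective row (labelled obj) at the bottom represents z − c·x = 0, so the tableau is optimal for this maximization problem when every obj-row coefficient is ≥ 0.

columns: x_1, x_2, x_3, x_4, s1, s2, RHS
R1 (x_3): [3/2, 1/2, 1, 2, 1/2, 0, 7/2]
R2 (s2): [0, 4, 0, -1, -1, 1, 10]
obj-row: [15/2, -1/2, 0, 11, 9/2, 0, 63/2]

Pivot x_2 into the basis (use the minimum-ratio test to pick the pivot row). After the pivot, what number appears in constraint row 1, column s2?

Ratio test on column x_2 — row 1: (7/2)/(1/2) = 7; row 2: 10/4 = 5/2. Minimum is 5/2 at row 2 (s2 leaves); pivot element 4.
Divide row 2 by 4; eliminate column x_2 from the other rows.
Row 1 update in column s2: 0 − (1/2)·(1/4) = -1/8.

-1/8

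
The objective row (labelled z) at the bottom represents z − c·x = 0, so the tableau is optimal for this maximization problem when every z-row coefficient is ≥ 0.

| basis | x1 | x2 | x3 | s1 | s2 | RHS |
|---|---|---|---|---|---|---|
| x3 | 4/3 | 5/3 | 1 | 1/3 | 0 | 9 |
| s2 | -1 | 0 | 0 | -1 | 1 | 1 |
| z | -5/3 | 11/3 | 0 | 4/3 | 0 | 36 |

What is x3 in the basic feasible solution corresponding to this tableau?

x3 is basic (row 1); its value is the RHS of that row, 9.

9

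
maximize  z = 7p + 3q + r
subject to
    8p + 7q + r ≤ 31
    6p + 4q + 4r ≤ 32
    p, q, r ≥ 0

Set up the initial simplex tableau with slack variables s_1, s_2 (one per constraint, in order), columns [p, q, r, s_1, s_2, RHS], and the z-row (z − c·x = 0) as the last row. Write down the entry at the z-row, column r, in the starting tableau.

-1

The z-row carries the negated objective coefficients: the r entry is -1.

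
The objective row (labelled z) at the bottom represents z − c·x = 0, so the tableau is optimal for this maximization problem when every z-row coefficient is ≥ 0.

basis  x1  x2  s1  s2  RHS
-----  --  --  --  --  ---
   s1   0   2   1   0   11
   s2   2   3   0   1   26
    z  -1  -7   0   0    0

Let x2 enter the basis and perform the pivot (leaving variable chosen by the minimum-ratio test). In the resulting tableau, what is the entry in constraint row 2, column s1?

-3/2

Ratio test on column x2 — row 1: 11/2 = 11/2; row 2: 26/3 = 26/3. Minimum is 11/2 at row 1 (s1 leaves); pivot element 2.
Divide row 1 by 2; eliminate column x2 from the other rows.
Row 2 update in column s1: 0 − 3·(1/2) = -3/2.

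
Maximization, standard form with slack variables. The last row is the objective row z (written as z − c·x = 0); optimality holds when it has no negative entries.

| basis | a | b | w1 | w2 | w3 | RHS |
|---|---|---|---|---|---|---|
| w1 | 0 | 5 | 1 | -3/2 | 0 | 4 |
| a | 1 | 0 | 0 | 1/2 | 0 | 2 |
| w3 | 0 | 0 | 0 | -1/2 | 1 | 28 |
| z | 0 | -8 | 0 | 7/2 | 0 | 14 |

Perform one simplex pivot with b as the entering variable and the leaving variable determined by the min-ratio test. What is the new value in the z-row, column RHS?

Ratio test on column b — row 1: 4/5 = 4/5; row 2: entry 0 ≤ 0; row 3: entry 0 ≤ 0. Minimum is 4/5 at row 1 (w1 leaves); pivot element 5.
Divide row 1 by 5; eliminate column b from the other rows.
z-row update in column RHS: 14 − (-8)·(4/5) = 102/5.

102/5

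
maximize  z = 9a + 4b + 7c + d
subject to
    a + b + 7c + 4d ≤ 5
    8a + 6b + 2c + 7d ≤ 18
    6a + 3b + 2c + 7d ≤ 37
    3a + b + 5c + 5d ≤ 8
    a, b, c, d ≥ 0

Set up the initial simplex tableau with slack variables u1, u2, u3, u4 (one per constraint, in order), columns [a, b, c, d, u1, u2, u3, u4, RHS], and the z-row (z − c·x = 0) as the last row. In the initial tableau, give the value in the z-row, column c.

-7

The z-row carries the negated objective coefficients: the c entry is -7.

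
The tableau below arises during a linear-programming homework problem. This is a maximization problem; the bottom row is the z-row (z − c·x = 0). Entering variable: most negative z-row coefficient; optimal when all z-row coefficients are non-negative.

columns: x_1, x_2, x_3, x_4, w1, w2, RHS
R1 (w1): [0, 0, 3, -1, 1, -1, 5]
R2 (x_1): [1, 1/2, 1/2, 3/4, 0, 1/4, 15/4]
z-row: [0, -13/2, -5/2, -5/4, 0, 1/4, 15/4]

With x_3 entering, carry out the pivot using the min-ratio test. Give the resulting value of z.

95/12

Ratio test on column x_3 — row 1: 5/3 = 5/3; row 2: (15/4)/(1/2) = 15/2. Minimum is 5/3 at row 1 (w1 leaves); pivot element 3.
Pivot on row 1; the z-row RHS becomes 15/4 − (-5/2)·(5/3) = 95/12.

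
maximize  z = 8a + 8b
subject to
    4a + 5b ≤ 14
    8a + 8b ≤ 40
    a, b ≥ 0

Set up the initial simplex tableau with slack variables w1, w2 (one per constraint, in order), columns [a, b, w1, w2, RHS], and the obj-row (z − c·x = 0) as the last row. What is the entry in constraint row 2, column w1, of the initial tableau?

0

Slack w1 belongs to constraint 1; its column is the unit vector e_1, so the entry in row 2 is 0.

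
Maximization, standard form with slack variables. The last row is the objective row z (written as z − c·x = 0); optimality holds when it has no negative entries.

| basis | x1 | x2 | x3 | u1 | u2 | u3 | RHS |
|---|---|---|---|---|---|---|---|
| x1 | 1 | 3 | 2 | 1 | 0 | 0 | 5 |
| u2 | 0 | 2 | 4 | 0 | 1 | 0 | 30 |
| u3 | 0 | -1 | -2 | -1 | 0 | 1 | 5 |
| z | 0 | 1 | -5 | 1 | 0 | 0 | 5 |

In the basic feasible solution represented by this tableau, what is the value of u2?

30

u2 is basic (row 2); its value is the RHS of that row, 30.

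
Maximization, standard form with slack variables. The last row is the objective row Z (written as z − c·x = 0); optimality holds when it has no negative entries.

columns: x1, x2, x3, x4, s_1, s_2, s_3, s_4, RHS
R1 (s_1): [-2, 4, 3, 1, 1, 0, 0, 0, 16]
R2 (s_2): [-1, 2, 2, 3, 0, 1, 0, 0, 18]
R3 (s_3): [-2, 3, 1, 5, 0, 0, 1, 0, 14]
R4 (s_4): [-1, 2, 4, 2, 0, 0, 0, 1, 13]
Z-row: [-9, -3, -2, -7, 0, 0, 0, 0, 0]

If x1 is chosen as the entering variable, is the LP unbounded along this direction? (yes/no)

Every constraint-row entry in column x1 is ≤ 0, so increasing x1 is unbounded.

yes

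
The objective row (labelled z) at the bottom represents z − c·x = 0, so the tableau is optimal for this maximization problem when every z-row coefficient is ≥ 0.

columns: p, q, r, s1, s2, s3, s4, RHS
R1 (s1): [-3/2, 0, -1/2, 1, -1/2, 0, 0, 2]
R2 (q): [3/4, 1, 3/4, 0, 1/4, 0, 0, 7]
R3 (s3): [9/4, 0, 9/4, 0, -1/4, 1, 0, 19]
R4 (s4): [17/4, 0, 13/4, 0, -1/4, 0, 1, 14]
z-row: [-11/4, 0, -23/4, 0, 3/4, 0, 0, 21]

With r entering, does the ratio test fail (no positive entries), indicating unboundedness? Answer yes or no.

Column r has positive entries in row(s) 2, 3, 4, so the ratio test bounds it — not unbounded.

no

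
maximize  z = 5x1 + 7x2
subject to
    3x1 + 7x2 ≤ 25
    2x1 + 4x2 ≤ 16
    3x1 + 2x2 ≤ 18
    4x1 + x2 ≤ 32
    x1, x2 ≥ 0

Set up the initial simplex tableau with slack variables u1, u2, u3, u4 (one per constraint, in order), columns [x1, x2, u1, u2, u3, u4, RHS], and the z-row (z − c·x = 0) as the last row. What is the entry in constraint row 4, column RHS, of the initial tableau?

32

The RHS of constraint 4 is b_4 = 32.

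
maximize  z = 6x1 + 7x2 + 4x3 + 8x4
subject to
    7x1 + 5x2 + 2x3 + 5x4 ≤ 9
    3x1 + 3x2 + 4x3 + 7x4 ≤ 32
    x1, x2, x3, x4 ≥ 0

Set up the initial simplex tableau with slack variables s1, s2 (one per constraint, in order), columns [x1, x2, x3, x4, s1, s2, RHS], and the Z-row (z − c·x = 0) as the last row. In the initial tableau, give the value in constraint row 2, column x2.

Constraint 2 has coefficient 3 on x2.

3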